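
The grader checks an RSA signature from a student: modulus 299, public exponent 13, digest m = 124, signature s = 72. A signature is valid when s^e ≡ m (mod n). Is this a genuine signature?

Squares mod 299: s^1≡72, s^2≡101, s^4≡35, s^8≡29
13 = 8 + 4 + 1, so s^13 ≡ 29·35·72 ≡ 124 (mod 299)
s^13 mod 299 = 124 matches m.

genuine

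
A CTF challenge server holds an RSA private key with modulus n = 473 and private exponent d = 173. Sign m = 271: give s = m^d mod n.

m^2 ≡ 271^2 = 73441 ≡ 126
m^4 ≡ 126^2 = 15876 ≡ 267
m^8 ≡ 267^2 = 71289 ≡ 339
m^16 ≡ 339^2 = 114921 ≡ 455
m^32 ≡ 455^2 = 207025 ≡ 324
m^64 ≡ 324^2 = 104976 ≡ 443
m^128 ≡ 443^2 = 196249 ≡ 427
173 = 128 + 32 + 8 + 4 + 1, so m^173 ≡ 427·324·339·267·271 ≡ 332 (mod 473)

332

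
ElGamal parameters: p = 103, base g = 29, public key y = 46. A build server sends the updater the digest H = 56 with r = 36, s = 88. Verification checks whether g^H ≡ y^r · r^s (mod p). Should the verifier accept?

Left side g^H mod p:
29^2 = 841 ≡ 17
29^4 ≡ 17^2 = 289 ≡ 83
29^8 ≡ 83^2 = 6889 ≡ 91
29^16 ≡ 91^2 = 8281 ≡ 41
29^32 ≡ 41^2 = 1681 ≡ 33
56 = 32 + 16 + 8, so 29^56 ≡ 33·41·91 ≡ 38 (mod 103)
Right side y^r · r^s mod p:
46^2 = 2116 ≡ 56
46^4 ≡ 56^2 = 3136 ≡ 46
46^8 ≡ 46^2 = 2116 ≡ 56
46^16 ≡ 56^2 = 3136 ≡ 46
46^32 ≡ 46^2 = 2116 ≡ 56
36 = 32 + 4, so 46^36 ≡ 56·46 ≡ 1 (mod 103)
36^2 = 1296 ≡ 60
36^4 ≡ 60^2 = 3600 ≡ 98
36^8 ≡ 98^2 = 9604 ≡ 25
36^16 ≡ 25^2 = 625 ≡ 7
36^32 ≡ 7^2 = 49
36^64 ≡ 49^2 = 2401 ≡ 32
88 = 64 + 16 + 8, so 36^88 ≡ 32·7·25 ≡ 38 (mod 103)
1·38 = 38 ≡ 38 (mod 103)
38 ≡ 38 (mod 103), so the signature is genuine.

accept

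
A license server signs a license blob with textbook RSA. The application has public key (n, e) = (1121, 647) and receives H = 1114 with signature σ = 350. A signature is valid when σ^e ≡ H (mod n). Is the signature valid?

σ^2 ≡ 350^2 = 122500 ≡ 311
σ^4 ≡ 311^2 = 96721 ≡ 315
σ^8 ≡ 315^2 = 99225 ≡ 577
σ^16 ≡ 577^2 = 332929 ≡ 1113
σ^32 ≡ 1113^2 = 1238769 ≡ 64
σ^64 ≡ 64^2 = 4096 ≡ 733
σ^128 ≡ 733^2 = 537289 ≡ 330
σ^256 ≡ 330^2 = 108900 ≡ 163
σ^512 ≡ 163^2 = 26569 ≡ 786
647 = 512 + 128 + 4 + 2 + 1, so σ^647 ≡ 786·330·315·311·350 ≡ 1114 (mod 1121)
Since 1114 equals the digest 1114, verification succeeds.

valid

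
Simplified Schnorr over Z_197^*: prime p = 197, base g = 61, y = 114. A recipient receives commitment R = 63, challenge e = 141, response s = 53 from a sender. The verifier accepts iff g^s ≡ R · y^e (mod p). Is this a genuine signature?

genuine

g^s mod p:
61^2 = 3721 ≡ 175
61^4 ≡ 175^2 = 30625 ≡ 90
61^8 ≡ 90^2 = 8100 ≡ 23
61^16 ≡ 23^2 = 529 ≡ 135
61^32 ≡ 135^2 = 18225 ≡ 101
53 = 32 + 16 + 4 + 1, so 61^53 ≡ 101·135·90·61 ≡ 90 (mod 197)
R · y^e mod p:
114^2 = 12996 ≡ 191
114^4 ≡ 191^2 = 36481 ≡ 36
114^8 ≡ 36^2 = 1296 ≡ 114
114^16 ≡ 114^2 = 12996 ≡ 191
114^32 ≡ 191^2 = 36481 ≡ 36
114^64 ≡ 36^2 = 1296 ≡ 114
114^128 ≡ 114^2 = 12996 ≡ 191
141 = 128 + 8 + 4 + 1, so 114^141 ≡ 191·114·36·114 ≡ 114 (mod 197)
63·114 = 7182 ≡ 90 (mod 197)
90 ≡ 90 (mod 197); signature holds.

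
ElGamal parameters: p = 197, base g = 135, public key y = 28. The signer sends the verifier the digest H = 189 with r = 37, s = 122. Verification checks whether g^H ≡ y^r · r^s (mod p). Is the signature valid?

invalid

Left side g^H mod p:
135^2 = 18225 ≡ 101
135^4 ≡ 101^2 = 10201 ≡ 154
135^8 ≡ 154^2 = 23716 ≡ 76
135^16 ≡ 76^2 = 5776 ≡ 63
135^32 ≡ 63^2 = 3969 ≡ 29
135^64 ≡ 29^2 = 841 ≡ 53
135^128 ≡ 53^2 = 2809 ≡ 51
189 = 128 + 32 + 16 + 8 + 4 + 1, so 135^189 ≡ 51·29·63·76·154·135 ≡ 191 (mod 197)
Right side y^r · r^s mod p:
28^2 = 784 ≡ 193
28^4 ≡ 193^2 = 37249 ≡ 16
28^8 ≡ 16^2 = 256 ≡ 59
28^16 ≡ 59^2 = 3481 ≡ 132
28^32 ≡ 132^2 = 17424 ≡ 88
37 = 32 + 4 + 1, so 28^37 ≡ 88·16·28 ≡ 24 (mod 197)
37^2 = 1369 ≡ 187
37^4 ≡ 187^2 = 34969 ≡ 100
37^8 ≡ 100^2 = 10000 ≡ 150
37^16 ≡ 150^2 = 22500 ≡ 42
37^32 ≡ 42^2 = 1764 ≡ 188
37^64 ≡ 188^2 = 35344 ≡ 81
122 = 64 + 32 + 16 + 8 + 2, so 37^122 ≡ 81·188·42·150·187 ≡ 193 (mod 197)
24·193 = 4632 ≡ 101 (mod 197)
191 ≠ 101, so verification fails.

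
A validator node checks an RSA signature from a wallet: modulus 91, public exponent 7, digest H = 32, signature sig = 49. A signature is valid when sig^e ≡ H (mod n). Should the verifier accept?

reject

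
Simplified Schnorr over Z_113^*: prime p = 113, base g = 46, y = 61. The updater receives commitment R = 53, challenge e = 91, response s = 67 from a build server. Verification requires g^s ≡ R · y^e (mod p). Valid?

g^s mod p:
46^67 mod 113 = 74
R · y^e mod p:
61^91 mod 113 = 44
53·44 = 2332 ≡ 72 (mod 113)
74 ≠ 72; the check fails.

no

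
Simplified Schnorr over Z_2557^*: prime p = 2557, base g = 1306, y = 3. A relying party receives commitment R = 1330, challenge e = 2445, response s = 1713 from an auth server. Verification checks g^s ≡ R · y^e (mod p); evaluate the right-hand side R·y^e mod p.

3^2445 mod 2557 = 1873
R · y^e ≡ 1330·1873 = 2491090 ≡ 572 (mod 2557)

572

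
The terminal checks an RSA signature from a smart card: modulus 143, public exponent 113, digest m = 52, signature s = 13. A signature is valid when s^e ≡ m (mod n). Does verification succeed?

passes

s^2 ≡ 13^2 = 169 ≡ 26
s^4 ≡ 26^2 = 676 ≡ 104
s^8 ≡ 104^2 = 10816 ≡ 91
s^16 ≡ 91^2 = 8281 ≡ 130
s^32 ≡ 130^2 = 16900 ≡ 26
s^64 ≡ 26^2 = 676 ≡ 104
113 = 64 + 32 + 16 + 1, so s^113 ≡ 104·26·130·13 ≡ 52 (mod 143)
s^113 mod 143 = 52 matches m.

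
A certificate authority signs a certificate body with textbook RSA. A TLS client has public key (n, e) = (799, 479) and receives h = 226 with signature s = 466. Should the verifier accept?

Squares mod 799: s^1≡466, s^2≡627, s^4≡21, s^8≡441, s^16≡324, s^32≡307, s^64≡766, s^128≡290, s^256≡205
479 = 256 + 128 + 64 + 16 + 8 + 4 + 2 + 1, so s^479 ≡ 205·290·766·324·441·21·627·466 ≡ 226 (mod 799)
s^479 mod 799 = 226 matches h.

accept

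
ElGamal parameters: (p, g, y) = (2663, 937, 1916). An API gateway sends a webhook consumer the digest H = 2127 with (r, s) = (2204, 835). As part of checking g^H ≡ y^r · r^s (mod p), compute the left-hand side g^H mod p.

Squares mod 2663: 937^1≡937, 937^2≡1842, 937^4≡302, 937^8≡662, 937^16≡1512, 937^32≡1290, 937^64≡2388, 937^128≡1061, 937^256≡1935, 937^512≡47, 937^1024≡2209, 937^2048≡1065
2127 = 2048 + 64 + 8 + 4 + 2 + 1, so 937^2127 ≡ 1065·2388·662·302·1842·937 ≡ 822 (mod 2663)

822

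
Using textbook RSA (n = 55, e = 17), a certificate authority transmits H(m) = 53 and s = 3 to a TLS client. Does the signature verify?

verifies

s^2 ≡ 3^2 = 9
s^4 ≡ 9^2 = 81 ≡ 26
s^8 ≡ 26^2 = 676 ≡ 16
s^16 ≡ 16^2 = 256 ≡ 36
17 = 16 + 1, so s^17 ≡ 36·3 ≡ 53 (mod 55)
53 = H(m), so the signature checks out.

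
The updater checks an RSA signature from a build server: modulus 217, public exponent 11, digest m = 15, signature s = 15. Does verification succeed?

passes

s^11 mod 217 = 15
15 = m, so the signature checks out.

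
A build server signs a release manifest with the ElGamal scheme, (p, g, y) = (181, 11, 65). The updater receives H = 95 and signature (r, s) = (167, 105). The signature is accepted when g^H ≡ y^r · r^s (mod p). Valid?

Left side g^H mod p:
Squares mod 181: 11^1≡11, 11^2≡121, 11^4≡161, 11^8≡38, 11^16≡177, 11^32≡16, 11^64≡75
95 = 64 + 16 + 8 + 4 + 2 + 1, so 11^95 ≡ 75·177·38·161·121·11 ≡ 142 (mod 181)
Right side y^r · r^s mod p:
Squares mod 181: 65^1≡65, 65^2≡62, 65^4≡43, 65^8≡39, 65^16≡73, 65^32≡80, 65^64≡65, 65^128≡62
167 = 128 + 32 + 4 + 2 + 1, so 65^167 ≡ 62·80·43·62·65 ≡ 80 (mod 181)
Squares mod 181: 167^1≡167, 167^2≡15, 167^4≡44, 167^8≡126, 167^16≡129, 167^32≡170, 167^64≡121
105 = 64 + 32 + 8 + 1, so 167^105 ≡ 121·170·126·167 ≡ 133 (mod 181)
80·133 = 10640 ≡ 142 (mod 181)
142 ≡ 142 (mod 181), so the signature is genuine.

yes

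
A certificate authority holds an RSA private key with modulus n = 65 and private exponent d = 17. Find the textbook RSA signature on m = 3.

48

Squares mod 65: m^1≡3, m^2≡9, m^4≡16, m^8≡61, m^16≡16
17 = 16 + 1, so m^17 ≡ 16·3 ≡ 48 (mod 65)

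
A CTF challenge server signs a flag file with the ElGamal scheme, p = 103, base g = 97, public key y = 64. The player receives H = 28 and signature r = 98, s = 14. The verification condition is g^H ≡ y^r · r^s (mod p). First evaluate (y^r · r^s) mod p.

19

64^2 = 4096 ≡ 79
64^4 ≡ 79^2 = 6241 ≡ 61
64^8 ≡ 61^2 = 3721 ≡ 13
64^16 ≡ 13^2 = 169 ≡ 66
64^32 ≡ 66^2 = 4356 ≡ 30
64^64 ≡ 30^2 = 900 ≡ 76
98 = 64 + 32 + 2, so 64^98 ≡ 76·30·79 ≡ 76 (mod 103)
98^2 = 9604 ≡ 25
98^4 ≡ 25^2 = 625 ≡ 7
98^8 ≡ 7^2 = 49
14 = 8 + 4 + 2, so 98^14 ≡ 49·7·25 ≡ 26 (mod 103)
y^r · r^s ≡ 76·26 = 1976 ≡ 19 (mod 103)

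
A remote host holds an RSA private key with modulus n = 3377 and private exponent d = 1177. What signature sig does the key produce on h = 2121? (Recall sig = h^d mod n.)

Squares mod 3377: h^1≡2121, h^2≡477, h^4≡1270, h^8≡2071, h^16≡251, h^32≡2215, h^64≡2821, h^128≡1829, h^256≡2011, h^512≡1852, h^1024≡2249
1177 = 1024 + 128 + 16 + 8 + 1, so h^1177 ≡ 2249·1829·251·2071·2121 ≡ 1742 (mod 3377)

1742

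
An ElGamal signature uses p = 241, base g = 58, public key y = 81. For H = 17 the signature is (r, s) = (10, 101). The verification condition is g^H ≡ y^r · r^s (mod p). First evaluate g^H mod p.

10

58^2 = 3364 ≡ 231
58^4 ≡ 231^2 = 53361 ≡ 100
58^8 ≡ 100^2 = 10000 ≡ 119
58^16 ≡ 119^2 = 14161 ≡ 183
17 = 16 + 1, so 58^17 ≡ 183·58 ≡ 10 (mod 241)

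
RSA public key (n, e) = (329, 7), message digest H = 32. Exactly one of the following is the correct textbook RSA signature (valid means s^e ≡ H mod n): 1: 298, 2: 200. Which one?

1

Candidate 1: 298^2 = 88804 ≡ 303; 298^4 ≡ 303^2 = 91809 ≡ 18; 7 = 4 + 2 + 1, so 298^7 ≡ 18·303·298 ≡ 32 (mod 329)
  → matches H = 32
Candidate 2: 200^2 = 40000 ≡ 191; 200^4 ≡ 191^2 = 36481 ≡ 291; 7 = 4 + 2 + 1, so 200^7 ≡ 291·191·200 ≡ 277 (mod 329)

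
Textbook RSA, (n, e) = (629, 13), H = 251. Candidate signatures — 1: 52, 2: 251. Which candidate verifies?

2

Candidate 1: 52^2 = 2704 ≡ 188; 52^4 ≡ 188^2 = 35344 ≡ 120; 52^8 ≡ 120^2 = 14400 ≡ 562; 13 = 8 + 4 + 1, so 52^13 ≡ 562·120·52 ≡ 205 (mod 629)
Candidate 2: 251^2 = 63001 ≡ 101; 251^4 ≡ 101^2 = 10201 ≡ 137; 251^8 ≡ 137^2 = 18769 ≡ 528; 13 = 8 + 4 + 1, so 251^13 ≡ 528·137·251 ≡ 251 (mod 629)
  → matches H = 251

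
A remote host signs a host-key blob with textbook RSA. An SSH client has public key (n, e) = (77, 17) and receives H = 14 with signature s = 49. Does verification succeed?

s^2 ≡ 49^2 = 2401 ≡ 14
s^4 ≡ 14^2 = 196 ≡ 42
s^8 ≡ 42^2 = 1764 ≡ 70
s^16 ≡ 70^2 = 4900 ≡ 49
17 = 16 + 1, so s^17 ≡ 49·49 ≡ 14 (mod 77)
Since 14 equals the digest 14, verification succeeds.

passes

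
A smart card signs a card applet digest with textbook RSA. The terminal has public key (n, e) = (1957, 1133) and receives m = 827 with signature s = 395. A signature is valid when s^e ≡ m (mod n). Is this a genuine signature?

s^2 ≡ 395^2 = 156025 ≡ 1422
s^4 ≡ 1422^2 = 2022084 ≡ 503
s^8 ≡ 503^2 = 253009 ≡ 556
s^16 ≡ 556^2 = 309136 ≡ 1887
s^32 ≡ 1887^2 = 3560769 ≡ 986
s^64 ≡ 986^2 = 972196 ≡ 1524
s^128 ≡ 1524^2 = 2322576 ≡ 1574
s^256 ≡ 1574^2 = 2477476 ≡ 1871
s^512 ≡ 1871^2 = 3500641 ≡ 1525
s^1024 ≡ 1525^2 = 2325625 ≡ 709
1133 = 1024 + 64 + 32 + 8 + 4 + 1, so s^1133 ≡ 709·1524·986·556·503·395 ≡ 1477 (mod 1957)
1477 ≠ 827, so verification fails.

forged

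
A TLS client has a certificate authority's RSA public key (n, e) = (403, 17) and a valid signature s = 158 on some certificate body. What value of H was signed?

84

s^2 ≡ 158^2 = 24964 ≡ 381
s^4 ≡ 381^2 = 145161 ≡ 81
s^8 ≡ 81^2 = 6561 ≡ 113
s^16 ≡ 113^2 = 12769 ≡ 276
17 = 16 + 1, so s^17 ≡ 276·158 ≡ 84 (mod 403)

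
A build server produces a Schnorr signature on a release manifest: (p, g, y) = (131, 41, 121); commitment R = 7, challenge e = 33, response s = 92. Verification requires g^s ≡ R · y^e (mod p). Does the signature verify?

verifies

g^s mod p:
41^2 = 1681 ≡ 109
41^4 ≡ 109^2 = 11881 ≡ 91
41^8 ≡ 91^2 = 8281 ≡ 28
41^16 ≡ 28^2 = 784 ≡ 129
41^32 ≡ 129^2 = 16641 ≡ 4
41^64 ≡ 4^2 = 16
92 = 64 + 16 + 8 + 4, so 41^92 ≡ 16·129·28·91 ≡ 77 (mod 131)
R · y^e mod p:
121^2 = 14641 ≡ 100
121^4 ≡ 100^2 = 10000 ≡ 44
121^8 ≡ 44^2 = 1936 ≡ 102
121^16 ≡ 102^2 = 10404 ≡ 55
121^32 ≡ 55^2 = 3025 ≡ 12
33 = 32 + 1, so 121^33 ≡ 12·121 ≡ 11 (mod 131)
7·11 = 77 ≡ 77 (mod 131)
77 ≡ 77 (mod 131); signature holds.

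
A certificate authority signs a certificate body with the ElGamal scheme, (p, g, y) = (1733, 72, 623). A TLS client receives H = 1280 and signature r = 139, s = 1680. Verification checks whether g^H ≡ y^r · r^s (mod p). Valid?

no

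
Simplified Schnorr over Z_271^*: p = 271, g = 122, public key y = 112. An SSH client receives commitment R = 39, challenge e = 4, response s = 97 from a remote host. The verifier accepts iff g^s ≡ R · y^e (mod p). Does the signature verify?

verifies

g^s mod p:
122^2 = 14884 ≡ 250
122^4 ≡ 250^2 = 62500 ≡ 170
122^8 ≡ 170^2 = 28900 ≡ 174
122^16 ≡ 174^2 = 30276 ≡ 195
122^32 ≡ 195^2 = 38025 ≡ 85
122^64 ≡ 85^2 = 7225 ≡ 179
97 = 64 + 32 + 1, so 122^97 ≡ 179·85·122 ≡ 151 (mod 271)
R · y^e mod p:
112^2 = 12544 ≡ 78
112^4 ≡ 78^2 = 6084 ≡ 122
39·122 = 4758 ≡ 151 (mod 271)
151 ≡ 151 (mod 271); signature holds.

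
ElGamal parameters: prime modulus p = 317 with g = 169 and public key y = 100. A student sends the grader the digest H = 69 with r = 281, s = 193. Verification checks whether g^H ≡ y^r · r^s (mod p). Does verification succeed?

fails

Left side g^H mod p:
Squares mod 317: 169^1≡169, 169^2≡31, 169^4≡10, 169^8≡100, 169^16≡173, 169^32≡131, 169^64≡43
69 = 64 + 4 + 1, so 169^69 ≡ 43·10·169 ≡ 77 (mod 317)
Right side y^r · r^s mod p:
Squares mod 317: 100^1≡100, 100^2≡173, 100^4≡131, 100^8≡43, 100^16≡264, 100^32≡273, 100^64≡34, 100^128≡205, 100^256≡181
281 = 256 + 16 + 8 + 1, so 100^281 ≡ 181·264·43·100 ≡ 42 (mod 317)
Squares mod 317: 281^1≡281, 281^2≡28, 281^4≡150, 281^8≡310, 281^16≡49, 281^32≡182, 281^64≡156, 281^128≡244
193 = 128 + 64 + 1, so 281^193 ≡ 244·156·281 ≡ 87 (mod 317)
42·87 = 3654 ≡ 167 (mod 317)
77 ≠ 167, so verification fails.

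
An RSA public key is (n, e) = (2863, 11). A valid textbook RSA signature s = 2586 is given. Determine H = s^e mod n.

Squares mod 2863: s^1≡2586, s^2≡2291, s^4≡802, s^8≡1892
11 = 8 + 2 + 1, so s^11 ≡ 1892·2291·2586 ≡ 2770 (mod 2863)

2770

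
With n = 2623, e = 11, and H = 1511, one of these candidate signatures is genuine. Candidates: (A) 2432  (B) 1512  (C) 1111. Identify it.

Candidate A: Squares mod 2623: 2432^1≡2432, 2432^2≡2382, 2432^4≡375, 2432^8≡1606; 11 = 8 + 2 + 1, so 2432^11 ≡ 1606·2382·2432 ≡ 1777 (mod 2623)
Candidate B: Squares mod 2623: 1512^1≡1512, 1512^2≡1511, 1512^4≡1111, 1512^8≡1511; 11 = 8 + 2 + 1, so 1512^11 ≡ 1511·1511·1512 ≡ 1112 (mod 2623)
Candidate C: Squares mod 2623: 1111^1≡1111, 1111^2≡1511, 1111^4≡1111, 1111^8≡1511; 11 = 8 + 2 + 1, so 1111^11 ≡ 1511·1511·1111 ≡ 1511 (mod 2623)
  → matches H = 1511

C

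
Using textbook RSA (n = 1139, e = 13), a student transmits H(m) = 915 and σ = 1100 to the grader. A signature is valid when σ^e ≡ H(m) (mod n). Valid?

σ^13 mod 1139 = 915
Since 915 equals the digest 915, verification succeeds.

yes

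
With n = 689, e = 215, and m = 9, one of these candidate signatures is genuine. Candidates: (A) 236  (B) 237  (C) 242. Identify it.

Candidate A: Squares mod 689: 236^1≡236, 236^2≡576, 236^4≡367, 236^8≡334, 236^16≡627, 236^32≡399, 236^64≡42, 236^128≡386; 215 = 128 + 64 + 16 + 4 + 2 + 1, so 236^215 ≡ 386·42·627·367·576·236 ≡ 566 (mod 689)
Candidate B: Squares mod 689: 237^1≡237, 237^2≡360, 237^4≡68, 237^8≡490, 237^16≡328, 237^32≡100, 237^64≡354, 237^128≡607; 215 = 128 + 64 + 16 + 4 + 2 + 1, so 237^215 ≡ 607·354·328·68·360·237 ≡ 9 (mod 689)
  → matches m = 9
Candidate C: Squares mod 689: 242^1≡242, 242^2≡688, 242^4≡1, 242^8≡1, 242^16≡1, 242^32≡1, 242^64≡1, 242^128≡1; 215 = 128 + 64 + 16 + 4 + 2 + 1, so 242^215 ≡ 1·1·1·1·688·242 ≡ 447 (mod 689)

B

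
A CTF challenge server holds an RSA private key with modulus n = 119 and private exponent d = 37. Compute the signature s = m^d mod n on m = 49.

m^2 ≡ 49^2 = 2401 ≡ 21
m^4 ≡ 21^2 = 441 ≡ 84
m^8 ≡ 84^2 = 7056 ≡ 35
m^16 ≡ 35^2 = 1225 ≡ 35
m^32 ≡ 35^2 = 1225 ≡ 35
37 = 32 + 4 + 1, so m^37 ≡ 35·84·49 ≡ 70 (mod 119)

70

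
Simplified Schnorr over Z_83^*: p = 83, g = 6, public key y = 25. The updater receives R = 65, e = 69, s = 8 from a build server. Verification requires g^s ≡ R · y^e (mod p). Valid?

no

g^s mod p:
6^8 mod 83 = 28
R · y^e mod p:
25^69 mod 83 = 70
65·70 = 4550 ≡ 68 (mod 83)
28 ≠ 68; the check fails.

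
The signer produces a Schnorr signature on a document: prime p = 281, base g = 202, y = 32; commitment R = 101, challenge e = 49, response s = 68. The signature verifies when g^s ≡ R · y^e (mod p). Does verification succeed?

g^s mod p:
202^68 mod 281 = 181
R · y^e mod p:
32^49 mod 281 = 280
101·280 = 28280 ≡ 180 (mod 281)
181 ≠ 180; the check fails.

fails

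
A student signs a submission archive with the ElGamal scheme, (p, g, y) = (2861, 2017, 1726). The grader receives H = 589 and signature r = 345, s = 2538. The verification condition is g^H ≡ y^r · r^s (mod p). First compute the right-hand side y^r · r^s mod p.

513

Squares mod 2861: 1726^1≡1726, 1726^2≡775, 1726^4≡2676, 1726^8≡2754, 1726^16≡5, 1726^32≡25, 1726^64≡625, 1726^128≡1529, 1726^256≡404
345 = 256 + 64 + 16 + 8 + 1, so 1726^345 ≡ 404·625·5·2754·1726 ≡ 879 (mod 2861)
Squares mod 2861: 345^1≡345, 345^2≡1724, 345^4≡2458, 345^8≡2193, 345^16≡2769, 345^32≡2742, 345^64≡2717, 345^128≡709, 345^256≡2006, 345^512≡1470, 345^1024≡845, 345^2048≡1636
2538 = 2048 + 256 + 128 + 64 + 32 + 8 + 2, so 345^2538 ≡ 1636·2006·709·2717·2742·2193·1724 ≡ 2637 (mod 2861)
y^r · r^s ≡ 879·2637 = 2317923 ≡ 513 (mod 2861)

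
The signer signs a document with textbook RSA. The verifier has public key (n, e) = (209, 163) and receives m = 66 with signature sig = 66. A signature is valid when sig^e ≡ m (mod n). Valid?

yes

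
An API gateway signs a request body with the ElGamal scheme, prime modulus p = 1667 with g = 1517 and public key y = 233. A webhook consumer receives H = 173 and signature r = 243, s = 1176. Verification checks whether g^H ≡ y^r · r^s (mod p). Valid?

Left side g^H mod p:
1517^173 mod 1667 = 17
Right side y^r · r^s mod p:
233^243 mod 1667 = 1126
243^1176 mod 1667 = 721
1126·721 = 811846 ≡ 17 (mod 1667)
17 ≡ 17 (mod 1667), so the signature is genuine.

yes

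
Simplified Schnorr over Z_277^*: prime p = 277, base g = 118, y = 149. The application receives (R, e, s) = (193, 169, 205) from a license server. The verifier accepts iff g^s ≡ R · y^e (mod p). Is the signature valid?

valid

g^s mod p:
118^2 = 13924 ≡ 74
118^4 ≡ 74^2 = 5476 ≡ 213
118^8 ≡ 213^2 = 45369 ≡ 218
118^16 ≡ 218^2 = 47524 ≡ 157
118^32 ≡ 157^2 = 24649 ≡ 273
118^64 ≡ 273^2 = 74529 ≡ 16
118^128 ≡ 16^2 = 256
205 = 128 + 64 + 8 + 4 + 1, so 118^205 ≡ 256·16·218·213·118 ≡ 173 (mod 277)
R · y^e mod p:
149^2 = 22201 ≡ 41
149^4 ≡ 41^2 = 1681 ≡ 19
149^8 ≡ 19^2 = 361 ≡ 84
149^16 ≡ 84^2 = 7056 ≡ 131
149^32 ≡ 131^2 = 17161 ≡ 264
149^64 ≡ 264^2 = 69696 ≡ 169
149^128 ≡ 169^2 = 28561 ≡ 30
169 = 128 + 32 + 8 + 1, so 149^169 ≡ 30·264·84·149 ≡ 54 (mod 277)
193·54 = 10422 ≡ 173 (mod 277)
173 ≡ 173 (mod 277); signature holds.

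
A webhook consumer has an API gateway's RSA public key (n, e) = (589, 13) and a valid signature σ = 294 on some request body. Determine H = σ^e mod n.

Squares mod 589: σ^1≡294, σ^2≡442, σ^4≡405, σ^8≡283
13 = 8 + 4 + 1, so σ^13 ≡ 283·405·294 ≡ 120 (mod 589)

120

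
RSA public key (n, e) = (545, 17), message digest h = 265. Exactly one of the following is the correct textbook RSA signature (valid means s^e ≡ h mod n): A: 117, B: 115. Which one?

B

Candidate A: Squares mod 545: 117^1≡117, 117^2≡64, 117^4≡281, 117^8≡481, 117^16≡281; 17 = 16 + 1, so 117^17 ≡ 281·117 ≡ 177 (mod 545)
Candidate B: Squares mod 545: 115^1≡115, 115^2≡145, 115^4≡315, 115^8≡35, 115^16≡135; 17 = 16 + 1, so 115^17 ≡ 135·115 ≡ 265 (mod 545)
  → matches h = 265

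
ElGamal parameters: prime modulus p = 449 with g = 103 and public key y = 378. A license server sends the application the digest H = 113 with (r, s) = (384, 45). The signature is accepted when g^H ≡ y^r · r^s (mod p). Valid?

Left side g^H mod p:
103^113 mod 449 = 283
Right side y^r · r^s mod p:
378^384 mod 449 = 1
384^45 mod 449 = 283
1·283 = 283 ≡ 283 (mod 449)
283 ≡ 283 (mod 449), so the signature is genuine.

yes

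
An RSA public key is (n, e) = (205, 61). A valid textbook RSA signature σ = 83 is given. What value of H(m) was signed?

σ^2 ≡ 83^2 = 6889 ≡ 124
σ^4 ≡ 124^2 = 15376 ≡ 1
σ^8 ≡ 1^2 = 1
σ^16 ≡ 1^2 = 1
σ^32 ≡ 1^2 = 1
61 = 32 + 16 + 8 + 4 + 1, so σ^61 ≡ 1·1·1·1·83 ≡ 83 (mod 205)

83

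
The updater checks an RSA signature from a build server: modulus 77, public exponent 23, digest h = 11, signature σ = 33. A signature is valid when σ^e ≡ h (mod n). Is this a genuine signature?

σ^2 ≡ 33^2 = 1089 ≡ 11
σ^4 ≡ 11^2 = 121 ≡ 44
σ^8 ≡ 44^2 = 1936 ≡ 11
σ^16 ≡ 11^2 = 121 ≡ 44
23 = 16 + 4 + 2 + 1, so σ^23 ≡ 44·44·11·33 ≡ 66 (mod 77)
σ^23 mod 77 = 66, but h = 11.

forged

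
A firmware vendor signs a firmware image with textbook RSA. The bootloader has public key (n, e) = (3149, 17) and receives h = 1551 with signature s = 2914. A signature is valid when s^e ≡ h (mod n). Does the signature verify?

s^2 ≡ 2914^2 = 8491396 ≡ 1692
s^4 ≡ 1692^2 = 2862864 ≡ 423
s^8 ≡ 423^2 = 178929 ≡ 2585
s^16 ≡ 2585^2 = 6682225 ≡ 47
17 = 16 + 1, so s^17 ≡ 47·2914 ≡ 1551 (mod 3149)
s^17 mod 3149 = 1551 matches h.

verifies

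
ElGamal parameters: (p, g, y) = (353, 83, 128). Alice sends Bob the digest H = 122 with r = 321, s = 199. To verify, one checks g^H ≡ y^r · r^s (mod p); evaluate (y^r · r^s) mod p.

191

128^2 = 16384 ≡ 146
128^4 ≡ 146^2 = 21316 ≡ 136
128^8 ≡ 136^2 = 18496 ≡ 140
128^16 ≡ 140^2 = 19600 ≡ 185
128^32 ≡ 185^2 = 34225 ≡ 337
128^64 ≡ 337^2 = 113569 ≡ 256
128^128 ≡ 256^2 = 65536 ≡ 231
128^256 ≡ 231^2 = 53361 ≡ 58
321 = 256 + 64 + 1, so 128^321 ≡ 58·256·128 ≡ 345 (mod 353)
321^2 = 103041 ≡ 318
321^4 ≡ 318^2 = 101124 ≡ 166
321^8 ≡ 166^2 = 27556 ≡ 22
321^16 ≡ 22^2 = 484 ≡ 131
321^32 ≡ 131^2 = 17161 ≡ 217
321^64 ≡ 217^2 = 47089 ≡ 140
321^128 ≡ 140^2 = 19600 ≡ 185
199 = 128 + 64 + 4 + 2 + 1, so 321^199 ≡ 185·140·166·318·321 ≡ 285 (mod 353)
y^r · r^s ≡ 345·285 = 98325 ≡ 191 (mod 353)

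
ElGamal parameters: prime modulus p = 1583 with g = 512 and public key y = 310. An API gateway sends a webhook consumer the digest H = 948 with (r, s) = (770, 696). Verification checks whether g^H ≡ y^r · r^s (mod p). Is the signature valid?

Left side g^H mod p:
512^2 = 262144 ≡ 949
512^4 ≡ 949^2 = 900601 ≡ 1457
512^8 ≡ 1457^2 = 2122849 ≡ 46
512^16 ≡ 46^2 = 2116 ≡ 533
512^32 ≡ 533^2 = 284089 ≡ 732
512^64 ≡ 732^2 = 535824 ≡ 770
512^128 ≡ 770^2 = 592900 ≡ 858
512^256 ≡ 858^2 = 736164 ≡ 69
512^512 ≡ 69^2 = 4761 ≡ 12
948 = 512 + 256 + 128 + 32 + 16 + 4, so 512^948 ≡ 12·69·858·732·533·1457 ≡ 600 (mod 1583)
Right side y^r · r^s mod p:
310^2 = 96100 ≡ 1120
310^4 ≡ 1120^2 = 1254400 ≡ 664
310^8 ≡ 664^2 = 440896 ≡ 822
310^16 ≡ 822^2 = 675684 ≡ 1326
310^32 ≡ 1326^2 = 1758276 ≡ 1146
310^64 ≡ 1146^2 = 1313316 ≡ 1009
310^128 ≡ 1009^2 = 1018081 ≡ 212
310^256 ≡ 212^2 = 44944 ≡ 620
310^512 ≡ 620^2 = 384400 ≡ 1314
770 = 512 + 256 + 2, so 310^770 ≡ 1314·620·1120 ≡ 400 (mod 1583)
770^2 = 592900 ≡ 858
770^4 ≡ 858^2 = 736164 ≡ 69
770^8 ≡ 69^2 = 4761 ≡ 12
770^16 ≡ 12^2 = 144
770^32 ≡ 144^2 = 20736 ≡ 157
770^64 ≡ 157^2 = 24649 ≡ 904
770^128 ≡ 904^2 = 817216 ≡ 388
770^256 ≡ 388^2 = 150544 ≡ 159
770^512 ≡ 159^2 = 25281 ≡ 1536
696 = 512 + 128 + 32 + 16 + 8, so 770^696 ≡ 1536·388·157·144·12 ≡ 793 (mod 1583)
400·793 = 317200 ≡ 600 (mod 1583)
600 ≡ 600 (mod 1583), so the signature is genuine.

valid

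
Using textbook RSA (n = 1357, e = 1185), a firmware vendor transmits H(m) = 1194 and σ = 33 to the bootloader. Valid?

yes

Squares mod 1357: σ^1≡33, σ^2≡1089, σ^4≡1260, σ^8≡1267, σ^16≡1315, σ^32≡407, σ^64≡95, σ^128≡883, σ^256≡771, σ^512≡75, σ^1024≡197
1185 = 1024 + 128 + 32 + 1, so σ^1185 ≡ 197·883·407·33 ≡ 1194 (mod 1357)
Since 1194 equals the digest 1194, verification succeeds.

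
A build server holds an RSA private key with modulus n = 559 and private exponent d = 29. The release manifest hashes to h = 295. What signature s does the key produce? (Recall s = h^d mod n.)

523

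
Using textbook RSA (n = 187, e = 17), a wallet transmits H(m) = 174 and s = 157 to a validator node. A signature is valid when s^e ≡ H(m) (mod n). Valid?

Squares mod 187: s^1≡157, s^2≡152, s^4≡103, s^8≡137, s^16≡69
17 = 16 + 1, so s^17 ≡ 69·157 ≡ 174 (mod 187)
Since 174 equals the digest 174, verification succeeds.

yes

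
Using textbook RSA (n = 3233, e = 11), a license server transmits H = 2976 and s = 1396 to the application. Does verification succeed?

Squares mod 3233: s^1≡1396, s^2≡2550, s^4≡937, s^8≡1826
11 = 8 + 2 + 1, so s^11 ≡ 1826·2550·1396 ≡ 2592 (mod 3233)
The recovered value 2592 does not match the digest 2976.

fails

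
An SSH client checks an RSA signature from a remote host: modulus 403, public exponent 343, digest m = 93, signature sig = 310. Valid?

yes

sig^2 ≡ 310^2 = 96100 ≡ 186
sig^4 ≡ 186^2 = 34596 ≡ 341
sig^8 ≡ 341^2 = 116281 ≡ 217
sig^16 ≡ 217^2 = 47089 ≡ 341
sig^32 ≡ 341^2 = 116281 ≡ 217
sig^64 ≡ 217^2 = 47089 ≡ 341
sig^128 ≡ 341^2 = 116281 ≡ 217
sig^256 ≡ 217^2 = 47089 ≡ 341
343 = 256 + 64 + 16 + 4 + 2 + 1, so sig^343 ≡ 341·341·341·341·186·310 ≡ 93 (mod 403)
sig^343 mod 403 = 93 matches m.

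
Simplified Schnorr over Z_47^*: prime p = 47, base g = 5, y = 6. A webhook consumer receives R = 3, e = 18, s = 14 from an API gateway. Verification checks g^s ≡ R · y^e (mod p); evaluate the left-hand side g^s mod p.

27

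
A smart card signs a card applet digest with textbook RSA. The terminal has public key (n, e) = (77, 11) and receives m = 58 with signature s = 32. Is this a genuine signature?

forged

s^2 ≡ 32^2 = 1024 ≡ 23
s^4 ≡ 23^2 = 529 ≡ 67
s^8 ≡ 67^2 = 4489 ≡ 23
11 = 8 + 2 + 1, so s^11 ≡ 23·23·32 ≡ 65 (mod 77)
The recovered value 65 does not match the digest 58.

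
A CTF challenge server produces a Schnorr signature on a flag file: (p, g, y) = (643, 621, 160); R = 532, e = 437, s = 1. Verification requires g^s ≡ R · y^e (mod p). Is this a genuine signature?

genuine

g^s mod p:
621^1 mod 643 = 621
R · y^e mod p:
160^2 = 25600 ≡ 523
160^4 ≡ 523^2 = 273529 ≡ 254
160^8 ≡ 254^2 = 64516 ≡ 216
160^16 ≡ 216^2 = 46656 ≡ 360
160^32 ≡ 360^2 = 129600 ≡ 357
160^64 ≡ 357^2 = 127449 ≡ 135
160^128 ≡ 135^2 = 18225 ≡ 221
160^256 ≡ 221^2 = 48841 ≡ 616
437 = 256 + 128 + 32 + 16 + 4 + 1, so 160^437 ≡ 616·221·357·360·254·160 ≡ 481 (mod 643)
532·481 = 255892 ≡ 621 (mod 643)
621 ≡ 621 (mod 643); signature holds.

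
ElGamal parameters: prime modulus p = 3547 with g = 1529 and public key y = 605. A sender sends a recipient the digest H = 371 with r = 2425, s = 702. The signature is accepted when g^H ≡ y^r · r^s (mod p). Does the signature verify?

verifies

Left side g^H mod p:
1529^2 = 2337841 ≡ 368
1529^4 ≡ 368^2 = 135424 ≡ 638
1529^8 ≡ 638^2 = 407044 ≡ 2686
1529^16 ≡ 2686^2 = 7214596 ≡ 3545
1529^32 ≡ 3545^2 = 12567025 ≡ 4
1529^64 ≡ 4^2 = 16
1529^128 ≡ 16^2 = 256
1529^256 ≡ 256^2 = 65536 ≡ 1690
371 = 256 + 64 + 32 + 16 + 2 + 1, so 1529^371 ≡ 1690·16·4·3545·368·1529 ≡ 2699 (mod 3547)
Right side y^r · r^s mod p:
605^2 = 366025 ≡ 684
605^4 ≡ 684^2 = 467856 ≡ 3199
605^8 ≡ 3199^2 = 10233601 ≡ 506
605^16 ≡ 506^2 = 256036 ≡ 652
605^32 ≡ 652^2 = 425104 ≡ 3011
605^64 ≡ 3011^2 = 9066121 ≡ 3536
605^128 ≡ 3536^2 = 12503296 ≡ 121
605^256 ≡ 121^2 = 14641 ≡ 453
605^512 ≡ 453^2 = 205209 ≡ 3030
605^1024 ≡ 3030^2 = 9180900 ≡ 1264
605^2048 ≡ 1264^2 = 1597696 ≡ 1546
2425 = 2048 + 256 + 64 + 32 + 16 + 8 + 1, so 605^2425 ≡ 1546·453·3536·3011·652·506·605 ≡ 1355 (mod 3547)
2425^2 = 5880625 ≡ 3246
2425^4 ≡ 3246^2 = 10536516 ≡ 1926
2425^8 ≡ 1926^2 = 3709476 ≡ 2861
2425^16 ≡ 2861^2 = 8185321 ≡ 2392
2425^32 ≡ 2392^2 = 5721664 ≡ 353
2425^64 ≡ 353^2 = 124609 ≡ 464
2425^128 ≡ 464^2 = 215296 ≡ 2476
2425^256 ≡ 2476^2 = 6130576 ≡ 1360
2425^512 ≡ 1360^2 = 1849600 ≡ 1613
702 = 512 + 128 + 32 + 16 + 8 + 4 + 2, so 2425^702 ≡ 1613·2476·353·2392·2861·1926·3246 ≡ 2693 (mod 3547)
1355·2693 = 3649015 ≡ 2699 (mod 3547)
2699 ≡ 2699 (mod 3547), so the signature is genuine.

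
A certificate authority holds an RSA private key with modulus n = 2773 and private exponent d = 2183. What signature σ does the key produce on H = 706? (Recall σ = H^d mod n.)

H^2183 mod 2773 = 1082

1082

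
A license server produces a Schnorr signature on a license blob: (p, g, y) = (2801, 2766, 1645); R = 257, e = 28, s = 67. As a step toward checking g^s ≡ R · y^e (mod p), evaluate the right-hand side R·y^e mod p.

1645^2 = 2706025 ≡ 259
1645^4 ≡ 259^2 = 67081 ≡ 2658
1645^8 ≡ 2658^2 = 7064964 ≡ 842
1645^16 ≡ 842^2 = 708964 ≡ 311
28 = 16 + 8 + 4, so 1645^28 ≡ 311·842·2658 ≡ 303 (mod 2801)
R · y^e ≡ 257·303 = 77871 ≡ 2244 (mod 2801)

2244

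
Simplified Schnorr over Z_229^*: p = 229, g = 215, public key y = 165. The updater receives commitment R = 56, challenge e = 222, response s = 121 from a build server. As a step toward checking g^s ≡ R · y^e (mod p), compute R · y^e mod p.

5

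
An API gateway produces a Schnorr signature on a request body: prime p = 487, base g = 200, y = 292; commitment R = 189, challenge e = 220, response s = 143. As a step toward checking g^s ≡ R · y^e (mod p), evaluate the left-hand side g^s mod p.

139

Squares mod 487: 200^1≡200, 200^2≡66, 200^4≡460, 200^8≡242, 200^16≡124, 200^32≡279, 200^64≡408, 200^128≡397
143 = 128 + 8 + 4 + 2 + 1, so 200^143 ≡ 397·242·460·66·200 ≡ 139 (mod 487)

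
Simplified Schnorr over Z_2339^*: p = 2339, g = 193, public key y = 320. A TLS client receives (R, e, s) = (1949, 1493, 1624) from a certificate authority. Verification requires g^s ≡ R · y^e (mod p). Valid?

yes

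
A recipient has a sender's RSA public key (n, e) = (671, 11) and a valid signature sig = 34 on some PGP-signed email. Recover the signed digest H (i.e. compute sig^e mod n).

Squares mod 671: sig^1≡34, sig^2≡485, sig^4≡375, sig^8≡386
11 = 8 + 2 + 1, so sig^11 ≡ 386·485·34 ≡ 34 (mod 671)

34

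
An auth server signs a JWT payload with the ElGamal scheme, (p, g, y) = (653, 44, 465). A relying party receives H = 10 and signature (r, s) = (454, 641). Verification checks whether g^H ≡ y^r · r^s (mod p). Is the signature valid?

invalid

Left side g^H mod p:
44^2 = 1936 ≡ 630
44^4 ≡ 630^2 = 396900 ≡ 529
44^8 ≡ 529^2 = 279841 ≡ 357
10 = 8 + 2, so 44^10 ≡ 357·630 ≡ 278 (mod 653)
Right side y^r · r^s mod p:
465^2 = 216225 ≡ 82
465^4 ≡ 82^2 = 6724 ≡ 194
465^8 ≡ 194^2 = 37636 ≡ 415
465^16 ≡ 415^2 = 172225 ≡ 486
465^32 ≡ 486^2 = 236196 ≡ 463
465^64 ≡ 463^2 = 214369 ≡ 185
465^128 ≡ 185^2 = 34225 ≡ 269
465^256 ≡ 269^2 = 72361 ≡ 531
454 = 256 + 128 + 64 + 4 + 2, so 465^454 ≡ 531·269·185·194·82 ≡ 269 (mod 653)
454^2 = 206116 ≡ 421
454^4 ≡ 421^2 = 177241 ≡ 278
454^8 ≡ 278^2 = 77284 ≡ 230
454^16 ≡ 230^2 = 52900 ≡ 7
454^32 ≡ 7^2 = 49
454^64 ≡ 49^2 = 2401 ≡ 442
454^128 ≡ 442^2 = 195364 ≡ 117
454^256 ≡ 117^2 = 13689 ≡ 629
454^512 ≡ 629^2 = 395641 ≡ 576
641 = 512 + 128 + 1, so 454^641 ≡ 576·117·454 ≡ 306 (mod 653)
269·306 = 82314 ≡ 36 (mod 653)
278 ≠ 36, so verification fails.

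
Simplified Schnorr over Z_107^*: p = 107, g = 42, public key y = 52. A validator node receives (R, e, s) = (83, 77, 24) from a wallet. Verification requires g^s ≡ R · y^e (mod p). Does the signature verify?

g^s mod p:
42^2 = 1764 ≡ 52
42^4 ≡ 52^2 = 2704 ≡ 29
42^8 ≡ 29^2 = 841 ≡ 92
42^16 ≡ 92^2 = 8464 ≡ 11
24 = 16 + 8, so 42^24 ≡ 11·92 ≡ 49 (mod 107)
R · y^e mod p:
52^2 = 2704 ≡ 29
52^4 ≡ 29^2 = 841 ≡ 92
52^8 ≡ 92^2 = 8464 ≡ 11
52^16 ≡ 11^2 = 121 ≡ 14
52^32 ≡ 14^2 = 196 ≡ 89
52^64 ≡ 89^2 = 7921 ≡ 3
77 = 64 + 8 + 4 + 1, so 52^77 ≡ 3·11·92·52 ≡ 47 (mod 107)
83·47 = 3901 ≡ 49 (mod 107)
49 ≡ 49 (mod 107); signature holds.

verifies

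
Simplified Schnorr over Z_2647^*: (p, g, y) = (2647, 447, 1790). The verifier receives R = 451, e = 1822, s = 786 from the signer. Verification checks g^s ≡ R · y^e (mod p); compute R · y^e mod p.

2431

1790^1822 mod 2647 = 651
R · y^e ≡ 451·651 = 293601 ≡ 2431 (mod 2647)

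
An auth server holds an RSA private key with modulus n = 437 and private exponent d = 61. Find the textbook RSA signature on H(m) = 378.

385

(H(m))^2 ≡ 378^2 = 142884 ≡ 422
(H(m))^4 ≡ 422^2 = 178084 ≡ 225
(H(m))^8 ≡ 225^2 = 50625 ≡ 370
(H(m))^16 ≡ 370^2 = 136900 ≡ 119
(H(m))^32 ≡ 119^2 = 14161 ≡ 177
61 = 32 + 16 + 8 + 4 + 1, so (H(m))^61 ≡ 177·119·370·225·378 ≡ 385 (mod 437)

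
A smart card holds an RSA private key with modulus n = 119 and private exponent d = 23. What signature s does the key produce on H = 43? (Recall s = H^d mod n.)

H^2 ≡ 43^2 = 1849 ≡ 64
H^4 ≡ 64^2 = 4096 ≡ 50
H^8 ≡ 50^2 = 2500 ≡ 1
H^16 ≡ 1^2 = 1
23 = 16 + 4 + 2 + 1, so H^23 ≡ 1·50·64·43 ≡ 36 (mod 119)

36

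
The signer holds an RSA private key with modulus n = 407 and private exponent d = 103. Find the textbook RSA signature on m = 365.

m^2 ≡ 365^2 = 133225 ≡ 136
m^4 ≡ 136^2 = 18496 ≡ 181
m^8 ≡ 181^2 = 32761 ≡ 201
m^16 ≡ 201^2 = 40401 ≡ 108
m^32 ≡ 108^2 = 11664 ≡ 268
m^64 ≡ 268^2 = 71824 ≡ 192
103 = 64 + 32 + 4 + 2 + 1, so m^103 ≡ 192·268·181·136·365 ≡ 272 (mod 407)

272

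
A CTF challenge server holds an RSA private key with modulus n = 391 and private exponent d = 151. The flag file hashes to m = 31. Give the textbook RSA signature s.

142

m^2 ≡ 31^2 = 961 ≡ 179
m^4 ≡ 179^2 = 32041 ≡ 370
m^8 ≡ 370^2 = 136900 ≡ 50
m^16 ≡ 50^2 = 2500 ≡ 154
m^32 ≡ 154^2 = 23716 ≡ 256
m^64 ≡ 256^2 = 65536 ≡ 239
m^128 ≡ 239^2 = 57121 ≡ 35
151 = 128 + 16 + 4 + 2 + 1, so m^151 ≡ 35·154·370·179·31 ≡ 142 (mod 391)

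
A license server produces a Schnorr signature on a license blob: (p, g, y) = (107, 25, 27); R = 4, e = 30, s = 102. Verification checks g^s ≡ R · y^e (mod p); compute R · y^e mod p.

10

27^30 mod 107 = 56
R · y^e ≡ 4·56 = 224 ≡ 10 (mod 107)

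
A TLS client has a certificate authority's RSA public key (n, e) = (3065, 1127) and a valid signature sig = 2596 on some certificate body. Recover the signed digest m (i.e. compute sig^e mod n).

sig^2 ≡ 2596^2 = 6739216 ≡ 2346
sig^4 ≡ 2346^2 = 5503716 ≡ 2041
sig^8 ≡ 2041^2 = 4165681 ≡ 346
sig^16 ≡ 346^2 = 119716 ≡ 181
sig^32 ≡ 181^2 = 32761 ≡ 2111
sig^64 ≡ 2111^2 = 4456321 ≡ 2876
sig^128 ≡ 2876^2 = 8271376 ≡ 2006
sig^256 ≡ 2006^2 = 4024036 ≡ 2756
sig^512 ≡ 2756^2 = 7595536 ≡ 466
sig^1024 ≡ 466^2 = 217156 ≡ 2606
1127 = 1024 + 64 + 32 + 4 + 2 + 1, so sig^1127 ≡ 2606·2876·2111·2041·2346·2596 ≡ 841 (mod 3065)

841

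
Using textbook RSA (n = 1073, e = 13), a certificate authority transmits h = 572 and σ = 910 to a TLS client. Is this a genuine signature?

genuine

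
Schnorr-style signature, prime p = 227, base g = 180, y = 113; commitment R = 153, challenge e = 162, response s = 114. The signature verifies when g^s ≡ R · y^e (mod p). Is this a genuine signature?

forged

g^s mod p:
180^2 = 32400 ≡ 166
180^4 ≡ 166^2 = 27556 ≡ 89
180^8 ≡ 89^2 = 7921 ≡ 203
180^16 ≡ 203^2 = 41209 ≡ 122
180^32 ≡ 122^2 = 14884 ≡ 129
180^64 ≡ 129^2 = 16641 ≡ 70
114 = 64 + 32 + 16 + 2, so 180^114 ≡ 70·129·122·166 ≡ 47 (mod 227)
R · y^e mod p:
113^2 = 12769 ≡ 57
113^4 ≡ 57^2 = 3249 ≡ 71
113^8 ≡ 71^2 = 5041 ≡ 47
113^16 ≡ 47^2 = 2209 ≡ 166
113^32 ≡ 166^2 = 27556 ≡ 89
113^64 ≡ 89^2 = 7921 ≡ 203
113^128 ≡ 203^2 = 41209 ≡ 122
162 = 128 + 32 + 2, so 113^162 ≡ 122·89·57 ≡ 104 (mod 227)
153·104 = 15912 ≡ 22 (mod 227)
47 ≠ 22; the check fails.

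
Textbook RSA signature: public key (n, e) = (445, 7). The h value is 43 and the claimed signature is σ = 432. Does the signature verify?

verifies

Squares mod 445: σ^1≡432, σ^2≡169, σ^4≡81
7 = 4 + 2 + 1, so σ^7 ≡ 81·169·432 ≡ 43 (mod 445)
Since 43 equals the digest 43, verification succeeds.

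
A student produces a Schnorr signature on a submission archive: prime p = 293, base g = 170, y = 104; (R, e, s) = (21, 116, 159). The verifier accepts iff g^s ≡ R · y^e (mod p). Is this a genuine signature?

forged

g^s mod p:
170^2 = 28900 ≡ 186
170^4 ≡ 186^2 = 34596 ≡ 22
170^8 ≡ 22^2 = 484 ≡ 191
170^16 ≡ 191^2 = 36481 ≡ 149
170^32 ≡ 149^2 = 22201 ≡ 226
170^64 ≡ 226^2 = 51076 ≡ 94
170^128 ≡ 94^2 = 8836 ≡ 46
159 = 128 + 16 + 8 + 4 + 2 + 1, so 170^159 ≡ 46·149·191·22·186·170 ≡ 6 (mod 293)
R · y^e mod p:
104^2 = 10816 ≡ 268
104^4 ≡ 268^2 = 71824 ≡ 39
104^8 ≡ 39^2 = 1521 ≡ 56
104^16 ≡ 56^2 = 3136 ≡ 206
104^32 ≡ 206^2 = 42436 ≡ 244
104^64 ≡ 244^2 = 59536 ≡ 57
116 = 64 + 32 + 16 + 4, so 104^116 ≡ 57·244·206·39 ≡ 150 (mod 293)
21·150 = 3150 ≡ 220 (mod 293)
6 ≠ 220; the check fails.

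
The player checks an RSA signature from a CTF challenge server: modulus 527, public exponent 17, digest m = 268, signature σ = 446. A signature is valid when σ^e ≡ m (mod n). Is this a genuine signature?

forged

Squares mod 527: σ^1≡446, σ^2≡237, σ^4≡307, σ^8≡443, σ^16≡205
17 = 16 + 1, so σ^17 ≡ 205·446 ≡ 259 (mod 527)
σ^17 mod 527 = 259, but m = 268.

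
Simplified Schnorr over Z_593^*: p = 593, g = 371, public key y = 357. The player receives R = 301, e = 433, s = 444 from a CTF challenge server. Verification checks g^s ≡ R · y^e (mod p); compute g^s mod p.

371^444 mod 593 = 516

516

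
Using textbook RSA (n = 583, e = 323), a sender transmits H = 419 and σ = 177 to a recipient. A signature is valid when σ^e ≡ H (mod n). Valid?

yes

σ^2 ≡ 177^2 = 31329 ≡ 430
σ^4 ≡ 430^2 = 184900 ≡ 89
σ^8 ≡ 89^2 = 7921 ≡ 342
σ^16 ≡ 342^2 = 116964 ≡ 364
σ^32 ≡ 364^2 = 132496 ≡ 155
σ^64 ≡ 155^2 = 24025 ≡ 122
σ^128 ≡ 122^2 = 14884 ≡ 309
σ^256 ≡ 309^2 = 95481 ≡ 452
323 = 256 + 64 + 2 + 1, so σ^323 ≡ 452·122·430·177 ≡ 419 (mod 583)
Since 419 equals the digest 419, verification succeeds.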